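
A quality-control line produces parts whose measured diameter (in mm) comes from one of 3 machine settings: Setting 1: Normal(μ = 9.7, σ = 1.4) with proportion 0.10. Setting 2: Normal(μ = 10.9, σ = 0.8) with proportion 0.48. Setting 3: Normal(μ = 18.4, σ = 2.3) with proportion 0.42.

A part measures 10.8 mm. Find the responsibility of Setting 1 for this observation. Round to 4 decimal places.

By Bayes' theorem, P(k | x) = π_k f_k(x) / Σ_j π_j f_j(x).
Component likelihoods at x = 10.8 mm:
  L_1 = 0.20928
  L_2 = 0.494797
  L_3 = 0.000738267
Unnormalised posteriors:
  π_1·L_1 = 0.10 × 0.20928 = 0.020928
  π_2·L_2 = 0.48 × 0.494797 = 0.237503
  π_3·L_3 = 0.42 × 0.000738267 = 0.000310072
Sum: 0.020928 + 0.237503 + 0.000310072 = 0.258741
P(Setting 1 | x) = 0.020928 / 0.258741 ≈ 0.0809

0.0809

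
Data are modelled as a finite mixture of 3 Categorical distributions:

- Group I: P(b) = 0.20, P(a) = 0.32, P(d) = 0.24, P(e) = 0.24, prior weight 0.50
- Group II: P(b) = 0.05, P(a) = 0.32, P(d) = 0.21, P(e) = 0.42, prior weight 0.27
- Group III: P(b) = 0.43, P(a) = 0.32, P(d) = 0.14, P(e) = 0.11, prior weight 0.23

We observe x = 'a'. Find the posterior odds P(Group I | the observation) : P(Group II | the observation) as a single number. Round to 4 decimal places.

Posterior odds = (P(Z=i) f_i(x)) / (P(Z=j) f_j(x)); the normalising sum cancels.
Categorical probabilities:
  p_I = P(a | comp) = 0.32
  p_II = P(a | comp) = 0.32
  p_III = P(a | comp) = 0.32
Odds = (0.50/0.27) × (0.32/0.32) = 1.85185 × 1 ≈ 1.8519

1.8519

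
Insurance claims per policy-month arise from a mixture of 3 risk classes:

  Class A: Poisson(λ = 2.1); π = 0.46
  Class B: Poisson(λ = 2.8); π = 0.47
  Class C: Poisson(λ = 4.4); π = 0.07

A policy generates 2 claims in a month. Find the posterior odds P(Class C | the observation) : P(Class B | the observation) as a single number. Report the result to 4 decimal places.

Only the two components matter; the odds are (P(Z=i) f_i(x)) / (P(Z=j) f_j(x)).
Poisson probabilities:
  p_A = e^(−2.1)·2.1^2/2! = 0.270016
  p_B = e^(−2.8)·2.8^2/2! = 0.238375
  p_C = e^(−4.4)·4.4^2/2! = 0.118845
Posterior odds = (P(Z=C)·p_C) / (P(Z=B)·p_B) = (0.07·0.118845) / (0.47·0.238375) = 0.00831913 / 0.112036 ≈ 0.0743

0.0743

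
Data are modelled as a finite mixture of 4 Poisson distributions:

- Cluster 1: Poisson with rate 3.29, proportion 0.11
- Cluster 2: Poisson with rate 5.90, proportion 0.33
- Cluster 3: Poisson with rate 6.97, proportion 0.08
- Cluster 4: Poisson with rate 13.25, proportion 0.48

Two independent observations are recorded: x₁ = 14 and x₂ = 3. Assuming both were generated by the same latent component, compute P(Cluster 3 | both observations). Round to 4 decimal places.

0.2362

Posterior ∝ prior × likelihood, so P(k | x) ∝ P(Z=k) f_k(x); normalise over all components.
Since both observations come from the same component, the likelihood for component k is f_k(x₁)·f_k(x₂).
  p_1 = [e^(−3.29)·3.29^14/14! = 7.43884e-06] × [0.22111] = 1.6448e-06
  p_2 = [e^(−5.90)·5.90^14/14! = 0.00194618] × [0.0937707] = 0.000182494
  p_3 = [e^(−6.97)·6.97^14/14! = 0.00688364] × [0.0530291] = 0.000365033
  p_4 = [e^(−13.25)·13.25^14/14! = 0.103804] × [0.000682487] = 7.08446e-05
Weight by the priors:
  P(Z=1)·p_1 = 0.11 × 1.6448e-06 = 1.80928e-07
  P(Z=2)·p_2 = 0.33 × 0.000182494 = 6.02232e-05
  P(Z=3)·p_3 = 0.08 × 0.000365033 = 2.92027e-05
  P(Z=4)·p_4 = 0.48 × 7.08446e-05 = 3.40054e-05
Sum: 1.80928e-07 + 6.02232e-05 + 2.92027e-05 + 3.40054e-05 = 0.000123612
P(Cluster 3 | x₁,x₂) = 2.92027e-05 / 0.000123612 ≈ 0.2362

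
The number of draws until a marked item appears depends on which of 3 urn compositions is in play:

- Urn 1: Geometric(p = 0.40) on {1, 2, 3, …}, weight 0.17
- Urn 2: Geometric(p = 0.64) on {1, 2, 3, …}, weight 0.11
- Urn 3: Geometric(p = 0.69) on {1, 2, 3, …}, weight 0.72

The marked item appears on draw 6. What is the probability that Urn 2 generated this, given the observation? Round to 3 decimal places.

0.060

P(component k | x) = P(Z=k)·f_k(x) / marginal(x), where marginal(x) = Σ_j P(Z=j)·f_j(x).
Geometric probabilities:
  p_1 = 0.40·(1−0.40)^5 = 0.40·0.07776 = 0.031104
  p_2 = 0.64·(1−0.64)^5 = 0.64·0.00604662 = 0.00386984
  p_3 = 0.69·(1−0.69)^5 = 0.69·0.00286292 = 0.00197541
Weight by the priors:
  P(Z=1)·p_1 = 0.17 × 0.031104 = 0.00528768
  P(Z=2)·p_2 = 0.11 × 0.00386984 = 0.000425682
  P(Z=3)·p_3 = 0.72 × 0.00197541 = 0.0014223
Marginal: 0.00528768 + 0.000425682 + 0.0014223 = 0.00713566
So the posterior for Urn 2 is 0.000425682 / 0.00713566 ≈ 0.060.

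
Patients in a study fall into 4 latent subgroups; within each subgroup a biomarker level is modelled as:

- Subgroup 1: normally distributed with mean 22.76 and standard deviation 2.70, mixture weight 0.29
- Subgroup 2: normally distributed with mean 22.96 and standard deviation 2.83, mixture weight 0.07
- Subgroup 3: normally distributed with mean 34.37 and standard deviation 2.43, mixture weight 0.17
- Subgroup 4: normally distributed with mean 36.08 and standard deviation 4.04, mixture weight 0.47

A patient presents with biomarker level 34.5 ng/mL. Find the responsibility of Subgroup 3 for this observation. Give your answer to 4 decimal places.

0.3933

Posterior ∝ prior × likelihood, so P(k | x) ∝ π_k f_k(x); normalise over all components.
Normal densities:
  L_1 = 1.15898e-05
  L_2 = 3.4547e-05
  L_3 = 0.163939
  L_4 = 0.0914778
Prior × likelihood for each component:
  π_1·L_1 = 0.29 × 1.15898e-05 = 3.36104e-06
  π_2·L_2 = 0.07 × 3.4547e-05 = 2.41829e-06
  π_3·L_3 = 0.17 × 0.163939 = 0.0278696
  π_4·L_4 = 0.47 × 0.0914778 = 0.0429946
Sum: 3.36104e-06 + 2.41829e-06 + 0.0278696 + 0.0429946 = 0.07087
P(Subgroup 3 | the observation) ≈ 0.3933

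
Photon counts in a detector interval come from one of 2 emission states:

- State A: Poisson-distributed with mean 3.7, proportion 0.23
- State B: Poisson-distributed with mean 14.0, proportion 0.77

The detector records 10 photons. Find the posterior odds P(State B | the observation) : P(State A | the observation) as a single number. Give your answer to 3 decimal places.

Only the two components matter; the odds are (π_i f_i(x)) / (π_j f_j(x)).
Poisson probabilities:
  p_A = e^(−3.7)·3.7^10/10! = 0.00327616
  p_B = e^(−14.0)·14.0^10/10! = 0.0662818
Odds = (0.77/0.23) × (0.0662818/0.00327616) = 3.34783 × 20.2316 ≈ 67.732

67.732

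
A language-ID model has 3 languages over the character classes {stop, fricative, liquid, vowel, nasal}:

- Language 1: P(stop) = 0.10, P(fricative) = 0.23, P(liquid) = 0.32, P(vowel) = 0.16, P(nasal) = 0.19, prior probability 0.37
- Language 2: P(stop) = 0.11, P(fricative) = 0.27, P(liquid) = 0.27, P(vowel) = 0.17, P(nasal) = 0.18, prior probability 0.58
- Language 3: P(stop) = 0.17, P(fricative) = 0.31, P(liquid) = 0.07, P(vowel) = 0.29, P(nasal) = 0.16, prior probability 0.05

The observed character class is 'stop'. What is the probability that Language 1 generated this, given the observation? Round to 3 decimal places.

0.339

P(component k | x) = π_k·f_k(x) / marginal(x), where marginal(x) = Σ_j π_j·f_j(x).
Component likelihoods at x = 'stop':
  L_1 = P(stop | comp) = 0.10
  L_2 = P(stop | comp) = 0.11
  L_3 = P(stop | comp) = 0.17
Multiply by the mixture weights:
  π_1·L_1 = 0.37 × 0.1 = 0.037
  π_2·L_2 = 0.58 × 0.11 = 0.0638
  π_3·L_3 = 0.05 × 0.17 = 0.0085
Sum: 0.037 + 0.0638 + 0.0085 = 0.1093
P(Language 1 | data) ≈ 0.339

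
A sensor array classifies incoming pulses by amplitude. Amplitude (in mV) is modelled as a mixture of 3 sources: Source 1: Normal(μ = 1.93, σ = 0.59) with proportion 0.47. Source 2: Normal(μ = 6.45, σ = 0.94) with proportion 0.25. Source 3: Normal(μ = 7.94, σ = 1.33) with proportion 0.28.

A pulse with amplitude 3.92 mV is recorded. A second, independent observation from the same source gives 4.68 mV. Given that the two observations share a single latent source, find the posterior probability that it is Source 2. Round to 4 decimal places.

Posterior ∝ prior × likelihood, so P(k | x) ∝ P(Z=k) f_k(x); normalise over all components.
Since both observations come from the same component, the likelihood for component k is f_k(x₁)·f_k(x₂).
  p_1 = [(1/(0.59·√(2π)))·exp(−(3.92−1.93)²/(2·0.59²)) = 0.676173·exp(-5.68816) = 0.00228939] × [1.29574e-05] = 2.96645e-08
  p_2 = [(1/(0.94·√(2π)))·exp(−(3.92−6.45)²/(2·0.94²)) = 0.424407·exp(-3.62206) = 0.0113434] × [0.072088] = 0.000817722
  p_3 = [(1/(1.33·√(2π)))·exp(−(3.92−7.94)²/(2·1.33²)) = 0.299957·exp(-4.56792) = 0.0031134] × [0.0148741] = 4.63091e-05
Weight by the priors:
  P(Z=1)·p_1 = 0.47 × 2.96645e-08 = 1.39423e-08
  P(Z=2)·p_2 = 0.25 × 0.000817722 = 0.00020443
  P(Z=3)·p_3 = 0.28 × 4.63091e-05 = 1.29665e-05
Evidence: 1.39423e-08 + 0.00020443 + 1.29665e-05 = 0.000217411
P(Source 2 | x₁,x₂) ≈ 0.9403

0.9403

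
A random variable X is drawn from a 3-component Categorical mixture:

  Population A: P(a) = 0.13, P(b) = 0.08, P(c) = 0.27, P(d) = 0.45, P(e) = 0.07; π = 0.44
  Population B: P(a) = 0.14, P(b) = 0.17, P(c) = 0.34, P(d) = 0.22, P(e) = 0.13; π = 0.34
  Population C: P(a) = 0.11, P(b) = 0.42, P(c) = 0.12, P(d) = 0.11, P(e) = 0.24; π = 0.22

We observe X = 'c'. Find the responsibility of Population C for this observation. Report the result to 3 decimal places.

By Bayes' theorem, P(k | x) = P(Z=k) f_k(x) / Σ_j P(Z=j) f_j(x).
Categorical probabilities:
  L_A = P(c | comp) = 0.27
  L_B = P(c | comp) = 0.34
  L_C = P(c | comp) = 0.12
Unnormalised posteriors:
  P(Z=A)·L_A = 0.44 × 0.27 = 0.1188
  P(Z=B)·L_B = 0.34 × 0.34 = 0.1156
  P(Z=C)·L_C = 0.22 × 0.12 = 0.0264
Evidence: 0.1188 + 0.1156 + 0.0264 = 0.2608
Responsibility of Population C: 0.0264 / 0.2608 ≈ 0.101

0.101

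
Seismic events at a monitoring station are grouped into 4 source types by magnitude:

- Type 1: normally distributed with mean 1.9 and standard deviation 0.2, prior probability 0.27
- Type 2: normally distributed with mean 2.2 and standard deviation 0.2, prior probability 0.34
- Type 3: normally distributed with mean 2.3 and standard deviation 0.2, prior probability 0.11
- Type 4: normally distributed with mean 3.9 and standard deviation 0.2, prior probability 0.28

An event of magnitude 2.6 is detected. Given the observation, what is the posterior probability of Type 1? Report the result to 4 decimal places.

0.0072

P(component k | x) = P(Z=k)·f_k(x) / marginal(x), where marginal(x) = Σ_j P(Z=j)·f_j(x).
Normal densities:
  p_1 = (1/(0.2·√(2π)))·exp(−(2.6−1.9)²/(2·0.2²)) = 1.994711·exp(-6.12500) = 0.00436341
  p_2 = (1/(0.2·√(2π)))·exp(−(2.6−2.2)²/(2·0.2²)) = 1.994711·exp(-2.00000) = 0.269955
  p_3 = (1/(0.2·√(2π)))·exp(−(2.6−2.3)²/(2·0.2²)) = 1.994711·exp(-1.12500) = 0.647588
  p_4 = (1/(0.2·√(2π)))·exp(−(2.6−3.9)²/(2·0.2²)) = 1.994711·exp(-21.12500) = 1.33478e-09
Unnormalised posteriors:
  P(Z=1)·p_1 = 0.27 × 0.00436341 = 0.00117812
  P(Z=2)·p_2 = 0.34 × 0.269955 = 0.0917846
  P(Z=3)·p_3 = 0.11 × 0.647588 = 0.0712347
  P(Z=4)·p_4 = 0.28 × 1.33478e-09 = 3.73738e-10
Evidence: 0.00117812 + 0.0917846 + 0.0712347 + 3.73738e-10 = 0.164197
So the posterior for Type 1 is 0.00117812 / 0.164197 ≈ 0.0072.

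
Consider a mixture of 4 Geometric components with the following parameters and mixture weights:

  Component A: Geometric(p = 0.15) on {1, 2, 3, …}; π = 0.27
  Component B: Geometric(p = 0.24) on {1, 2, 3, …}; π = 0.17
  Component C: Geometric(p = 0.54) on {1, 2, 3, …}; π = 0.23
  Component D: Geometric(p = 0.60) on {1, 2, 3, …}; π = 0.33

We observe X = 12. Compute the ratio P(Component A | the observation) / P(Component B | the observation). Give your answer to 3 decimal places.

Since P(k|x) ∝ w_k f_k(x), the posterior odds are w_i f_i(x) / (w_j f_j(x)).
Component likelihoods at x = 12:
  p_A = 0.15·(1−0.15)^11 = 0.15·0.167343 = 0.0251015
  p_B = 0.24·(1−0.24)^11 = 0.24·0.0488596 = 0.0117263
  p_C = 0.54·(1−0.54)^11 = 0.54·0.000195135 = 0.000105373
  p_D = 0.60·(1−0.60)^11 = 0.60·4.1943e-05 = 2.51658e-05
Posterior odds = (w_A·p_A) / (w_B·p_B) = (0.27·0.0251015) / (0.17·0.0117263) = 0.0067774 / 0.00199347 ≈ 3.400

3.400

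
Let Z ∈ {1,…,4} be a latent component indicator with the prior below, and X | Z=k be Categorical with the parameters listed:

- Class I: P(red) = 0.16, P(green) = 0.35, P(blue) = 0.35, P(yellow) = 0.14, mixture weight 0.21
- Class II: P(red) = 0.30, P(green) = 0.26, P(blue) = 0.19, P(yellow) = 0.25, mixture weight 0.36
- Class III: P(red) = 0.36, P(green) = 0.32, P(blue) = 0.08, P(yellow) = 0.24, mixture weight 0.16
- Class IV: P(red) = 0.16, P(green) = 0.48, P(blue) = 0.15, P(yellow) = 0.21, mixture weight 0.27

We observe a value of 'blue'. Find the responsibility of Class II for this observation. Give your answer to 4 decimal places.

0.3504

Apply Bayes' rule: the posterior for each component is proportional to its prior times its likelihood at x.
Evaluate each component's likelihood at the observed value:
  f_I = 0.35
  f_II = 0.19
  f_III = 0.08
  f_IV = 0.15
Prior × likelihood for each component:
  w_I·f_I = 0.21 × 0.35 = 0.0735
  w_II·f_II = 0.36 × 0.19 = 0.0684
  w_III·f_III = 0.16 × 0.08 = 0.0128
  w_IV·f_IV = 0.27 × 0.15 = 0.0405
Normaliser: 0.0735 + 0.0684 + 0.0128 + 0.0405 = 0.1952
So the posterior for Class II is 0.0684 / 0.1952 ≈ 0.3504.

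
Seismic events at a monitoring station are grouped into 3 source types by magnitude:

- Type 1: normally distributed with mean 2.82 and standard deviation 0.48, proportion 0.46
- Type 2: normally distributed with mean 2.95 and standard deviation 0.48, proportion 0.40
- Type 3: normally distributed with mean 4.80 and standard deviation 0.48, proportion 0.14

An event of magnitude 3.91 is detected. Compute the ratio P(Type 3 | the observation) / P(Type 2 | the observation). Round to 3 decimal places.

The posterior odds equal the prior odds times the likelihood ratio: (P(Z=i)/P(Z=j))·(f_i(x)/f_j(x)).
Component likelihoods at x = 3.91:
  L_1 = (1/(0.48·√(2π)))·exp(−(3.91−2.82)²/(2·0.48²)) = 0.831130·exp(-2.57834) = 0.0630825
  L_2 = (1/(0.48·√(2π)))·exp(−(3.91−2.95)²/(2·0.48²)) = 0.831130·exp(-2.00000) = 0.112481
  L_3 = (1/(0.48·√(2π)))·exp(−(3.91−4.80)²/(2·0.48²)) = 0.831130·exp(-1.71897) = 0.148981
Odds = (0.14/0.40) × (0.148981/0.112481) = 0.35 × 1.3245 ≈ 0.464

0.464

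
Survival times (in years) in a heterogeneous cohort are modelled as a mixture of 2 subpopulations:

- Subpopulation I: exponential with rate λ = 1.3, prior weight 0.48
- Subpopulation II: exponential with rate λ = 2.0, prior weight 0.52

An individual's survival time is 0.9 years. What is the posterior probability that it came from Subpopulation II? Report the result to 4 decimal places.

Apply Bayes' rule: the posterior for each component is proportional to its prior times its likelihood at x.
Exponential densities:
  f_I = 1.3·e^(−1.3·0.9) = 1.3·e^(−1.1700) = 0.403477
  f_II = 2.0·e^(−2.0·0.9) = 2.0·e^(−1.8000) = 0.330598
Weight by the priors:
  π_I·f_I = 0.48 × 0.403477 = 0.193669
  π_II·f_II = 0.52 × 0.330598 = 0.171911
Denominator: 0.193669 + 0.171911 = 0.36558
P(Subpopulation II | data) ≈ 0.4702

0.4702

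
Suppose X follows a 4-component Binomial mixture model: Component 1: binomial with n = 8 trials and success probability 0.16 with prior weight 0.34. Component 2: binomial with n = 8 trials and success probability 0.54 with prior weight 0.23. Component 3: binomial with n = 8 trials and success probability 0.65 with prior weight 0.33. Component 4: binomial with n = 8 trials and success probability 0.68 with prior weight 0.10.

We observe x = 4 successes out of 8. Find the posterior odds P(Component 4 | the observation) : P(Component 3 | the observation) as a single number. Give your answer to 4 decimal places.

0.2536

Only the two components matter; the odds are (π_i f_i(x)) / (π_j f_j(x)).
Component likelihoods at x = 4 successes out of 8:
  f_1 = 0.0228399
  f_2 = 0.266504
  f_3 = 0.18751
  f_4 = 0.15694
0.015694 / 0.0618782 ≈ 0.2536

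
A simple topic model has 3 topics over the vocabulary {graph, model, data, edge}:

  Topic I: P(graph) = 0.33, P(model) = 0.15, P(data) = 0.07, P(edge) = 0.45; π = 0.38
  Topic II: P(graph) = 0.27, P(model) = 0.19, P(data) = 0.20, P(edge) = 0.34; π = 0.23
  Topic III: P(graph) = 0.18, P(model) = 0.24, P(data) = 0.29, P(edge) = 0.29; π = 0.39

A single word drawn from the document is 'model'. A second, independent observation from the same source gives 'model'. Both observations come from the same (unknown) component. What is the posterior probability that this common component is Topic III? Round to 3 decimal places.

P(component k | x) = w_k·f_k(x) / marginal(x), where marginal(x) = Σ_j w_j·f_j(x).
Since both observations come from the same component, the likelihood for component k is f_k(x₁)·f_k(x₂).
  f_I = [P(model | comp) = 0.15] × [0.15] = 0.0225
  f_II = [P(model | comp) = 0.19] × [0.19] = 0.0361
  f_III = [P(model | comp) = 0.24] × [0.24] = 0.0576
Weight by the priors:
  w_I·f_I = 0.38 × 0.0225 = 0.00855
  w_II·f_II = 0.23 × 0.0361 = 0.008303
  w_III·f_III = 0.39 × 0.0576 = 0.022464
Marginal: 0.00855 + 0.008303 + 0.022464 = 0.039317
P(Topic III | x) = 0.022464 / 0.039317 ≈ 0.571

0.571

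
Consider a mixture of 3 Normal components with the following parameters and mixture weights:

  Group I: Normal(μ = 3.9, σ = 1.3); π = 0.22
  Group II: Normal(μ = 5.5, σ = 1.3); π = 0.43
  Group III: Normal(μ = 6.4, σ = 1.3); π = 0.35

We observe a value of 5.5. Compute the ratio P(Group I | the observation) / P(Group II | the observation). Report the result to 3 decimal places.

Only the two components matter; the odds are (π_i f_i(x)) / (π_j f_j(x)).
Evaluate each component's likelihood at the observed value:
  L_I = (1/(1.3·√(2π)))·exp(−(5.5−3.9)²/(2·1.3²)) = 0.306879·exp(-0.75740) = 0.143891
  L_II = (1/(1.3·√(2π)))·exp(−(5.5−5.5)²/(2·1.3²)) = 0.306879·exp(-0.00000) = 0.306879
  L_III = (1/(1.3·√(2π)))·exp(−(5.5−6.4)²/(2·1.3²)) = 0.306879·exp(-0.23964) = 0.241485
Posterior odds = (π_I·L_I) / (π_II·L_II) = (0.22·0.143891) / (0.43·0.306879) = 0.031656 / 0.131958 ≈ 0.240

0.240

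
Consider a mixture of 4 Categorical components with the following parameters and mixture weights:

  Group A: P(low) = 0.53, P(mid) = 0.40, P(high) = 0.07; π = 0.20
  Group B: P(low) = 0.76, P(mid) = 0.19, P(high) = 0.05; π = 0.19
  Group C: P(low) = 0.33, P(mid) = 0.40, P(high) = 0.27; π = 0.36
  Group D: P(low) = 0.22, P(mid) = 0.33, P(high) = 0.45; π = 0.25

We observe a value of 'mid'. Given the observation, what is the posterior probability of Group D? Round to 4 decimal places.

The responsibility of component k is π_k f_k(x) divided by Σ_j π_j f_j(x).
Component likelihoods at x = 'mid':
  p_A = 0.4
  p_B = 0.19
  p_C = 0.4
  p_D = 0.33
Multiply by the mixture weights:
  π_A·p_A = 0.20 × 0.4 = 0.08
  π_B·p_B = 0.19 × 0.19 = 0.0361
  π_C·p_C = 0.36 × 0.4 = 0.144
  π_D·p_D = 0.25 × 0.33 = 0.0825
Evidence: 0.08 + 0.0361 + 0.144 + 0.0825 = 0.3426
Responsibility of Group D: 0.0825 / 0.3426 ≈ 0.2408

0.2408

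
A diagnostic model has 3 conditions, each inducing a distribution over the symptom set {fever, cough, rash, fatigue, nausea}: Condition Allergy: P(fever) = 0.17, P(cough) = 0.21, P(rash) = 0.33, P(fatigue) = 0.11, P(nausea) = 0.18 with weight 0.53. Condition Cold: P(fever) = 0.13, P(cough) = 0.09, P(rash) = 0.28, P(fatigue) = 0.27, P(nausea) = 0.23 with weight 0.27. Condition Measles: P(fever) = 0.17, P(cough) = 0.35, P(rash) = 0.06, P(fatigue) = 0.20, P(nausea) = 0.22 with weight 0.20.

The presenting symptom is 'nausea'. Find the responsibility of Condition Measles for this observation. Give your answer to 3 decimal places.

P(component k | x) = P(Z=k)·f_k(x) / marginal(x), where marginal(x) = Σ_j P(Z=j)·f_j(x).
Categorical probabilities:
  p_Allergy = P(nausea | comp) = 0.18
  p_Cold = P(nausea | comp) = 0.23
  p_Measles = P(nausea | comp) = 0.22
Unnormalised posteriors:
  P(Z=Allergy)·p_Allergy = 0.53 × 0.18 = 0.0954
  P(Z=Cold)·p_Cold = 0.27 × 0.23 = 0.0621
  P(Z=Measles)·p_Measles = 0.20 × 0.22 = 0.044
Denominator: 0.0954 + 0.0621 + 0.044 = 0.2015
So the posterior for Condition Measles is 0.044 / 0.2015 ≈ 0.218.

0.218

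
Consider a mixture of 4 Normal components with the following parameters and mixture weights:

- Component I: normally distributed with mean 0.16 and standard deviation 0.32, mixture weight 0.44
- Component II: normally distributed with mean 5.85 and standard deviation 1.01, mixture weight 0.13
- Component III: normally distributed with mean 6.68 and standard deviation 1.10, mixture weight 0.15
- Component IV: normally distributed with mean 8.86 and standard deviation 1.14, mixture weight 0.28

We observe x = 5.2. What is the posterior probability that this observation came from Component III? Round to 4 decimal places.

P(component k | x) = P(Z=k)·f_k(x) / marginal(x), where marginal(x) = Σ_j P(Z=j)·f_j(x).
Component likelihoods at x = 5.2:
  f_I = 1.69696e-54
  f_II = 0.321108
  f_III = 0.146699
  f_IV = 0.00202192
Weight by the priors:
  P(Z=I)·f_I = 0.44 × 1.69696e-54 = 7.46664e-55
  P(Z=II)·f_II = 0.13 × 0.321108 = 0.0417441
  P(Z=III)·f_III = 0.15 × 0.146699 = 0.0220048
  P(Z=IV)·f_IV = 0.28 × 0.00202192 = 0.000566138
Normaliser: 7.46664e-55 + 0.0417441 + 0.0220048 + 0.000566138 = 0.0643151
Responsibility of Component III: 0.0220048 / 0.0643151 ≈ 0.3421

0.3421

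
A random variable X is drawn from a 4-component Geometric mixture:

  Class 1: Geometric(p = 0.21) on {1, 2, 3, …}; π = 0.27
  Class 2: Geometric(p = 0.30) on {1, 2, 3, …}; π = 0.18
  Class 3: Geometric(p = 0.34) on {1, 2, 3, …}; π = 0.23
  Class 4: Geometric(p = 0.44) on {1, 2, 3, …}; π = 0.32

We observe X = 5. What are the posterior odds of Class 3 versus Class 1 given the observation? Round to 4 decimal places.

The posterior odds equal the prior odds times the likelihood ratio: (π_i/π_j)·(f_i(x)/f_j(x)).
Component likelihoods at x = 5:
  L_1 = 0.0817952
  L_2 = 0.07203
  L_3 = 0.0645141
  L_4 = 0.0432718
0.0148382 / 0.0220847 ≈ 0.6719

0.6719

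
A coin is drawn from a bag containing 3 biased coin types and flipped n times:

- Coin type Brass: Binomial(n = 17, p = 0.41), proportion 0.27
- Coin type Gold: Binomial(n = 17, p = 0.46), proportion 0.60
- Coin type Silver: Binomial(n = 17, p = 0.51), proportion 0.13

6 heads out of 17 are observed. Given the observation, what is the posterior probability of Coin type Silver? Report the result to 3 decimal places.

0.080

P(component k | x) = P(Z=k)·f_k(x) / marginal(x), where marginal(x) = Σ_j P(Z=j)·f_j(x).
Evaluate each component's likelihood at the observed value:
  p_Brass = 0.177278
  p_Gold = 0.133493
  p_Silver = 0.0851448
Prior × likelihood for each component:
  P(Z=Brass)·p_Brass = 0.27 × 0.177278 = 0.0478651
  P(Z=Gold)·p_Gold = 0.60 × 0.133493 = 0.0800958
  P(Z=Silver)·p_Silver = 0.13 × 0.0851448 = 0.0110688
Evidence: 0.0478651 + 0.0800958 + 0.0110688 = 0.13903
So the posterior for Coin type Silver is 0.0110688 / 0.13903 ≈ 0.080.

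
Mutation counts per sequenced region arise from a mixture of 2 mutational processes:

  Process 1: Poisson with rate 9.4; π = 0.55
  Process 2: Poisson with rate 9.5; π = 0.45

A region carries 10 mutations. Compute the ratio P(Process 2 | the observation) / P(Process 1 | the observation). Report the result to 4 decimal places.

0.8230

The posterior odds equal the prior odds times the likelihood ratio: (P(Z=i)/P(Z=j))·(f_i(x)/f_j(x)).
Poisson probabilities:
  p_1 = 0.122786
  p_2 = 0.123502
Odds = (0.45/0.55) × (0.123502/0.122786) = 0.818182 × 1.00584 ≈ 0.8230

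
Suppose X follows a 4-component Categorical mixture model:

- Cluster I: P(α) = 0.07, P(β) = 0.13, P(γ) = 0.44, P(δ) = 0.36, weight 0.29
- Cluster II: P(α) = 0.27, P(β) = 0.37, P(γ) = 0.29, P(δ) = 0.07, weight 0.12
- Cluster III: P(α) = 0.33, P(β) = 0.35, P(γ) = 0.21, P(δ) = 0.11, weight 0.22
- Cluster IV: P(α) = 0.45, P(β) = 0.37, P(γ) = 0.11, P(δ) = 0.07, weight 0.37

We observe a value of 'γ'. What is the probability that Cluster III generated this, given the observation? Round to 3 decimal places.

0.185

By Bayes' theorem, P(k | x) = π_k f_k(x) / Σ_j π_j f_j(x).
Categorical probabilities:
  f_I = P(γ | comp) = 0.44
  f_II = P(γ | comp) = 0.29
  f_III = P(γ | comp) = 0.21
  f_IV = P(γ | comp) = 0.11
Multiply by the mixture weights:
  π_I·f_I = 0.29 × 0.44 = 0.1276
  π_II·f_II = 0.12 × 0.29 = 0.0348
  π_III·f_III = 0.22 × 0.21 = 0.0462
  π_IV·f_IV = 0.37 × 0.11 = 0.0407
Sum: 0.1276 + 0.0348 + 0.0462 + 0.0407 = 0.2493
P(Cluster III | x) ≈ 0.185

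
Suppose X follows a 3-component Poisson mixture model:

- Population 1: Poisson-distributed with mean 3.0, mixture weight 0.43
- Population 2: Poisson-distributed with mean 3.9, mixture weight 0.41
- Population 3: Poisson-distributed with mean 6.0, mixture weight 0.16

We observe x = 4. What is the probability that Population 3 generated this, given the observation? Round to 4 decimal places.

0.1233

Apply Bayes' rule: the posterior for each component is proportional to its prior times its likelihood at x.
Component likelihoods at x = 4:
  L_1 = e^(−3.0)·3.0^4/4! = 0.168031
  L_2 = e^(−3.9)·3.9^4/4! = 0.195119
  L_3 = e^(−6.0)·6.0^4/4! = 0.133853
Weight by the priors:
  w_1·L_1 = 0.43 × 0.168031 = 0.0722535
  w_2·L_2 = 0.41 × 0.195119 = 0.0799986
  w_3·L_3 = 0.16 × 0.133853 = 0.0214164
Denominator: 0.0722535 + 0.0799986 + 0.0214164 = 0.173669
Responsibility of Population 3: 0.0214164 / 0.173669 ≈ 0.1233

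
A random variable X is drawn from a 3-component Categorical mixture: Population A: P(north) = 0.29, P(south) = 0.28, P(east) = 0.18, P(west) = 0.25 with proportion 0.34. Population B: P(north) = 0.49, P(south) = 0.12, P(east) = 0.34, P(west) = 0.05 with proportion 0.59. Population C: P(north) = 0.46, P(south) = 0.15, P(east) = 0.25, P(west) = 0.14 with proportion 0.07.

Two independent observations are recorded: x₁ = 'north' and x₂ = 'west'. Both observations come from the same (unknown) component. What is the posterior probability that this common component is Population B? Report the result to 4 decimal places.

0.3314

Apply Bayes' rule: the posterior for each component is proportional to its prior times its likelihood at x.
Since both observations come from the same component, the likelihood for component k is f_k(x₁)·f_k(x₂).
  p_A = [0.29] × [0.25] = 0.0725
  p_B = [0.49] × [0.05] = 0.0245
  p_C = [0.46] × [0.14] = 0.0644
Weight by the priors:
  π_A·p_A = 0.34 × 0.0725 = 0.02465
  π_B·p_B = 0.59 × 0.0245 = 0.014455
  π_C·p_C = 0.07 × 0.0644 = 0.004508
Marginal: 0.02465 + 0.014455 + 0.004508 = 0.043613
So the posterior for Population B is 0.014455 / 0.043613 ≈ 0.3314.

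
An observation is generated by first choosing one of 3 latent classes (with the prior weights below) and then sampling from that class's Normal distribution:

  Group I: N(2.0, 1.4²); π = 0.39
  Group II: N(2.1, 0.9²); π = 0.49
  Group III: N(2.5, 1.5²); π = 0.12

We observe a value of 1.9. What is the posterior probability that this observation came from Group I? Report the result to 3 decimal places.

0.315

Posterior ∝ prior × likelihood, so P(k | x) ∝ π_k f_k(x); normalise over all components.
Normal densities:
  L_I = (1/(1.4·√(2π)))·exp(−(1.9−2.0)²/(2·1.4²)) = 0.284959·exp(-0.00255) = 0.284233
  L_II = (1/(0.9·√(2π)))·exp(−(1.9−2.1)²/(2·0.9²)) = 0.443269·exp(-0.02469) = 0.432458
  L_III = (1/(1.5·√(2π)))·exp(−(1.9−2.5)²/(2·1.5²)) = 0.265962·exp(-0.08000) = 0.245513
Multiply by the mixture weights:
  π_I·L_I = 0.39 × 0.284233 = 0.110851
  π_II·L_II = 0.49 × 0.432458 = 0.211905
  π_III·L_III = 0.12 × 0.245513 = 0.0294616
Denominator: 0.110851 + 0.211905 + 0.0294616 = 0.352217
P(Group I | 1.9) = 0.110851 / 0.352217 ≈ 0.315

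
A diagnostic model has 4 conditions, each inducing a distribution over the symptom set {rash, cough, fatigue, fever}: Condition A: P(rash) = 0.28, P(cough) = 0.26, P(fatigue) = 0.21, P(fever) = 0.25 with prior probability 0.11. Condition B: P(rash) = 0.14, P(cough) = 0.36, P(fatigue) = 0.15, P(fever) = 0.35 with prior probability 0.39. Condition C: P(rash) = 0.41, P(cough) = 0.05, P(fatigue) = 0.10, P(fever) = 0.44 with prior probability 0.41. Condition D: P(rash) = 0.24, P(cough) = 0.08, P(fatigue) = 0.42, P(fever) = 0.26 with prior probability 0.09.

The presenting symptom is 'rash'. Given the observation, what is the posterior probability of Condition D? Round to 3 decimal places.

0.079

The responsibility of component k is π_k f_k(x) divided by Σ_j π_j f_j(x).
Categorical probabilities:
  p_A = 0.28
  p_B = 0.14
  p_C = 0.41
  p_D = 0.24
Unnormalised posteriors:
  π_A·p_A = 0.11 × 0.28 = 0.0308
  π_B·p_B = 0.39 × 0.14 = 0.0546
  π_C·p_C = 0.41 × 0.41 = 0.1681
  π_D·p_D = 0.09 × 0.24 = 0.0216
Denominator: 0.0308 + 0.0546 + 0.1681 + 0.0216 = 0.2751
P(Condition D | the observation) ≈ 0.079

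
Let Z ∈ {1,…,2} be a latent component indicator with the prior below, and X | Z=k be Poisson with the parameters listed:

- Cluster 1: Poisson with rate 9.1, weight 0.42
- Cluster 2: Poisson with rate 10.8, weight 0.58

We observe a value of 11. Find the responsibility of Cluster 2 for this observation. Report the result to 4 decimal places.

P(component k | x) = π_k·f_k(x) / marginal(x), where marginal(x) = Σ_j π_j·f_j(x).
Poisson probabilities:
  L_1 = 0.0991334
  L_2 = 0.119159
Unnormalised posteriors:
  π_1·L_1 = 0.42 × 0.0991334 = 0.041636
  π_2·L_2 = 0.58 × 0.119159 = 0.069112
Marginal: 0.041636 + 0.069112 = 0.110748
P(Cluster 2 | the observation) = 0.069112 / 0.110748 ≈ 0.6240

0.6240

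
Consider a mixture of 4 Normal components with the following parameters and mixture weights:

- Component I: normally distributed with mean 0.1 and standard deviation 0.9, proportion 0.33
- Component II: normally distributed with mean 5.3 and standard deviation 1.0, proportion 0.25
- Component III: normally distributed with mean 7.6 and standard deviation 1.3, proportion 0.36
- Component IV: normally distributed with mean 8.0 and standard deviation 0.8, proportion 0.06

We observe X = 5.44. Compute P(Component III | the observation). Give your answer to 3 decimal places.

P(component k | x) = w_k·f_k(x) / marginal(x), where marginal(x) = Σ_j w_j·f_j(x).
Component likelihoods at x = 5.44:
  L_I = 1.00489e-08
  L_II = 0.395052
  L_III = 0.0771767
  L_IV = 0.00298011
Prior × likelihood for each component:
  w_I·L_I = 0.33 × 1.00489e-08 = 3.31615e-09
  w_II·L_II = 0.25 × 0.395052 = 0.0987629
  w_III·L_III = 0.36 × 0.0771767 = 0.0277836
  w_IV·L_IV = 0.06 × 0.00298011 = 0.000178807
Sum: 3.31615e-09 + 0.0987629 + 0.0277836 + 0.000178807 = 0.126725
P(Component III | the observation) ≈ 0.219

0.219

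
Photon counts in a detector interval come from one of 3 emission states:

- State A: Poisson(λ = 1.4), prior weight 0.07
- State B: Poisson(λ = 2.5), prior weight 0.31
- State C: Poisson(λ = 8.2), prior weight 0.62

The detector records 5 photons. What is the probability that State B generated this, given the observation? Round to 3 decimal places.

0.279

P(component k | x) = P(Z=k)·f_k(x) / marginal(x), where marginal(x) = Σ_j P(Z=j)·f_j(x).
Evaluate each component's likelihood at the observed value:
  p_A = e^(−1.4)·1.4^5/5! = 0.0110521
  p_B = e^(−2.5)·2.5^5/5! = 0.0668009
  p_C = e^(−8.2)·8.2^5/5! = 0.0848542
Multiply by the mixture weights:
  P(Z=A)·p_A = 0.07 × 0.0110521 = 0.00077365
  P(Z=B)·p_B = 0.31 × 0.0668009 = 0.0207083
  P(Z=C)·p_C = 0.62 × 0.0848542 = 0.0526096
Marginal: 0.00077365 + 0.0207083 + 0.0526096 = 0.0740915
Responsibility of State B: 0.0207083 / 0.0740915 ≈ 0.279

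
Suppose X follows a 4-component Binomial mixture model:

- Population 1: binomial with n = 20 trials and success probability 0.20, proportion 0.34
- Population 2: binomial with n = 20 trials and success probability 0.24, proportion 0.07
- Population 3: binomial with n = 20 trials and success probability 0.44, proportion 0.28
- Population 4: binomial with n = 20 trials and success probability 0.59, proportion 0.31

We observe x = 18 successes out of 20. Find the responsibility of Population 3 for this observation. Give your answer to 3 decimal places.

P(component k | x) = π_k·f_k(x) / marginal(x), where marginal(x) = Σ_j π_j·f_j(x).
Component likelihoods at x = 18 successes out of 20:
  p_1 = C(20,18)·0.20^18·0.80^2 = 190·2.62144e-13·0.64 = 3.18767e-11
  p_2 = C(20,18)·0.24^18·0.76^2 = 190·6.97915e-12·0.5776 = 7.6592e-10
  p_3 = C(20,18)·0.44^18·0.56^2 = 190·3.82075e-07·0.3136 = 2.27655e-05
  p_4 = C(20,18)·0.59^18·0.41^2 = 190·7.50475e-05·0.1681 = 0.00239694
Multiply by the mixture weights:
  π_1·p_1 = 0.34 × 3.18767e-11 = 1.08381e-11
  π_2·p_2 = 0.07 × 7.6592e-10 = 5.36144e-11
  π_3·p_3 = 0.28 × 2.27655e-05 = 6.37435e-06
  π_4·p_4 = 0.31 × 0.00239694 = 0.000743052
Denominator: 1.08381e-11 + 5.36144e-11 + 6.37435e-06 + 0.000743052 = 0.000749426
So the posterior for Population 3 is 6.37435e-06 / 0.000749426 ≈ 0.009.

0.009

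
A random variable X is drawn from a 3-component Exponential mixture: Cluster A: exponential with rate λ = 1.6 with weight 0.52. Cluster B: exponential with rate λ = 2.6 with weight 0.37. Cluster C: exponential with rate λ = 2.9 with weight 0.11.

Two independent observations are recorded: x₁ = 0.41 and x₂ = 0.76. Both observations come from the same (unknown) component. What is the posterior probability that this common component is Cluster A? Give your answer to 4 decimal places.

0.5764

The responsibility of component k is w_k f_k(x) divided by Σ_j w_j f_j(x).
Since both observations come from the same component, the likelihood for component k is f_k(x₁)·f_k(x₂).
  f_A = [1.6·e^(−1.6·0.41) = 1.6·e^(−0.6560) = 0.830277] × [0.474262] = 0.393768
  f_B = [2.6·e^(−2.6·0.41) = 2.6·e^(−1.0660) = 0.895397] × [0.360419] = 0.322718
  f_C = [2.9·e^(−2.9·0.41) = 2.9·e^(−1.1890) = 0.883124] × [0.320046] = 0.282641
Weight by the priors:
  w_A·f_A = 0.52 × 0.393768 = 0.204759
  w_B·f_B = 0.37 × 0.322718 = 0.119406
  w_C·f_C = 0.11 × 0.282641 = 0.0310905
Denominator: 0.204759 + 0.119406 + 0.0310905 = 0.355256
Responsibility of Cluster A: 0.204759 / 0.355256 ≈ 0.5764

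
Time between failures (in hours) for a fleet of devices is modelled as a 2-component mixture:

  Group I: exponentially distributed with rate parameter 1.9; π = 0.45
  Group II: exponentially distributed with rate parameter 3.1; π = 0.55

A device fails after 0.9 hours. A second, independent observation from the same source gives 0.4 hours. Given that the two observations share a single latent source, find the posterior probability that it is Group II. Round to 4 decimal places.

0.4061

By Bayes' theorem, P(k | x) = w_k f_k(x) / Σ_j w_j f_j(x).
Since both observations come from the same component, the likelihood for component k is f_k(x₁)·f_k(x₂).
  L_I = [1.9·e^(−1.9·0.9) = 1.9·e^(−1.7100) = 0.343645] × [0.888566] = 0.305351
  L_II = [3.1·e^(−3.1·0.9) = 3.1·e^(−2.7900) = 0.190406] × [0.897091] = 0.170811
Unnormalised posteriors:
  w_I·L_I = 0.45 × 0.305351 = 0.137408
  w_II·L_II = 0.55 × 0.170811 = 0.0939462
Sum: 0.137408 + 0.0939462 = 0.231354
Responsibility of Group II: 0.0939462 / 0.231354 ≈ 0.4061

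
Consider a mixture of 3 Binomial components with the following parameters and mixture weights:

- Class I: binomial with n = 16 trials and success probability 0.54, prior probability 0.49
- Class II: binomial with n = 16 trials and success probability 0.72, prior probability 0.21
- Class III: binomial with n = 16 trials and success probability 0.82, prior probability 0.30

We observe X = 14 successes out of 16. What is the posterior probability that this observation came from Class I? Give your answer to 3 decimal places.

P(component k | x) = π_k·f_k(x) / marginal(x), where marginal(x) = Σ_j π_j·f_j(x).
Component likelihoods at x = 14 successes out of 16:
  L_I = 0.00455208
  L_II = 0.0946569
  L_III = 0.241613
Multiply by the mixture weights:
  π_I·L_I = 0.49 × 0.00455208 = 0.00223052
  π_II·L_II = 0.21 × 0.0946569 = 0.0198779
  π_III·L_III = 0.30 × 0.241613 = 0.0724839
Normaliser: 0.00223052 + 0.0198779 + 0.0724839 = 0.0945923
P(Class I | the observation) = 0.00223052 / 0.0945923 ≈ 0.024

0.024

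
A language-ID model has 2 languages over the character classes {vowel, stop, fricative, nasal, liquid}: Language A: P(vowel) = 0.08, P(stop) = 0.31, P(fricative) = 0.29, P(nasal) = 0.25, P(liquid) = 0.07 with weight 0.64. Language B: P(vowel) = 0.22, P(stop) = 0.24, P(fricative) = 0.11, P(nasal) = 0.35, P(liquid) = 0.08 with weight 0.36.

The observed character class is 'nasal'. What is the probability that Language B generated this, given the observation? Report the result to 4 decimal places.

The responsibility of component k is π_k f_k(x) divided by Σ_j π_j f_j(x).
Component likelihoods at x = 'nasal':
  f_A = P(nasal | comp) = 0.25
  f_B = P(nasal | comp) = 0.35
Weight by the priors:
  π_A·f_A = 0.64 × 0.25 = 0.16
  π_B·f_B = 0.36 × 0.35 = 0.126
Evidence: 0.16 + 0.126 = 0.286
So the posterior for Language B is 0.126 / 0.286 ≈ 0.4406.

0.4406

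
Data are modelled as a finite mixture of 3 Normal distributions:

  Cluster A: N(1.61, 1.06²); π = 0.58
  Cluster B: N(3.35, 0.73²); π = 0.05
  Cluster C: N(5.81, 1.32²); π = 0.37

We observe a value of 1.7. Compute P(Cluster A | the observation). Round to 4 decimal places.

Apply Bayes' rule: the posterior for each component is proportional to its prior times its likelihood at x.
Component likelihoods at x = 1.7:
  p_A = (1/(1.06·√(2π)))·exp(−(1.7−1.61)²/(2·1.06²)) = 0.376361·exp(-0.00360) = 0.375006
  p_B = (1/(0.73·√(2π)))·exp(−(1.7−3.35)²/(2·0.73²)) = 0.546496·exp(-2.55442) = 0.0424832
  p_C = (1/(1.32·√(2π)))·exp(−(1.7−5.81)²/(2·1.32²)) = 0.302229·exp(-4.84737) = 0.0023722
Weight by the priors:
  P(Z=A)·p_A = 0.58 × 0.375006 = 0.217504
  P(Z=B)·p_B = 0.05 × 0.0424832 = 0.00212416
  P(Z=C)·p_C = 0.37 × 0.0023722 = 0.000877715
Sum: 0.217504 + 0.00212416 + 0.000877715 = 0.220506
Responsibility of Cluster A: 0.217504 / 0.220506 ≈ 0.9864

0.9864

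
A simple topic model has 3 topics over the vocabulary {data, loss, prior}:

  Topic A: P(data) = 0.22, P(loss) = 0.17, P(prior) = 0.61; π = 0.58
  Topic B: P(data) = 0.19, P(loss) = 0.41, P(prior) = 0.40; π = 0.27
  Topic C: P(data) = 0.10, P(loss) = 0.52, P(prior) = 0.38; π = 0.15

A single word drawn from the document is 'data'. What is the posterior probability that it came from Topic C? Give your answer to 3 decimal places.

The responsibility of component k is w_k f_k(x) divided by Σ_j w_j f_j(x).
Categorical probabilities:
  L_A = 0.22
  L_B = 0.19
  L_C = 0.1
Prior × likelihood for each component:
  w_A·L_A = 0.58 × 0.22 = 0.1276
  w_B·L_B = 0.27 × 0.19 = 0.0513
  w_C·L_C = 0.15 × 0.1 = 0.015
Denominator: 0.1276 + 0.0513 + 0.015 = 0.1939
So the posterior for Topic C is 0.015 / 0.1939 ≈ 0.077.

0.077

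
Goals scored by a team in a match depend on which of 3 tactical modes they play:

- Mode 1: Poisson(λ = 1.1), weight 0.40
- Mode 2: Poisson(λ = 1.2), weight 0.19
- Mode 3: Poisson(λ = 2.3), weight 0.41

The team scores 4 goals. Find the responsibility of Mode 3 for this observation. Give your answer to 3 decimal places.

0.786

P(component k | x) = P(Z=k)·f_k(x) / marginal(x), where marginal(x) = Σ_j P(Z=j)·f_j(x).
Poisson probabilities:
  p_1 = e^(−1.1)·1.1^4/4! = 0.0203065
  p_2 = e^(−1.2)·1.2^4/4! = 0.0260232
  p_3 = e^(−2.3)·2.3^4/4! = 0.116902
Unnormalised posteriors:
  P(Z=1)·p_1 = 0.40 × 0.0203065 = 0.00812261
  P(Z=2)·p_2 = 0.19 × 0.0260232 = 0.0049444
  P(Z=3)·p_3 = 0.41 × 0.116902 = 0.0479299
Evidence: 0.00812261 + 0.0049444 + 0.0479299 = 0.0609969
P(Mode 3 | 4 goals) = 0.0479299 / 0.0609969 ≈ 0.786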